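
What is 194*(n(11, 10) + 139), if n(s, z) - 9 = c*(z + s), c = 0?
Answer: 28712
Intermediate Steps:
n(s, z) = 9 (n(s, z) = 9 + 0*(z + s) = 9 + 0*(s + z) = 9 + 0 = 9)
194*(n(11, 10) + 139) = 194*(9 + 139) = 194*148 = 28712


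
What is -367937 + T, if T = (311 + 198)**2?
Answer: -108856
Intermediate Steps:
T = 259081 (T = 509**2 = 259081)
-367937 + T = -367937 + 259081 = -108856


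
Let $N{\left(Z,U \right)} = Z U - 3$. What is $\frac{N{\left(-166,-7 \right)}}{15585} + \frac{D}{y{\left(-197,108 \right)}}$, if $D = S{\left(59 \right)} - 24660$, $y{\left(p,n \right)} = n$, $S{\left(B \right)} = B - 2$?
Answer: $- \frac{42590287}{187020} \approx -227.73$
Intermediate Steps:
$S{\left(B \right)} = -2 + B$
$D = -24603$ ($D = \left(-2 + 59\right) - 24660 = 57 - 24660 = -24603$)
$N{\left(Z,U \right)} = -3 + U Z$ ($N{\left(Z,U \right)} = U Z - 3 = -3 + U Z$)
$\frac{N{\left(-166,-7 \right)}}{15585} + \frac{D}{y{\left(-197,108 \right)}} = \frac{-3 - -1162}{15585} - \frac{24603}{108} = \left(-3 + 1162\right) \frac{1}{15585} - \frac{8201}{36} = 1159 \cdot \frac{1}{15585} - \frac{8201}{36} = \frac{1159}{15585} - \frac{8201}{36} = - \frac{42590287}{187020}$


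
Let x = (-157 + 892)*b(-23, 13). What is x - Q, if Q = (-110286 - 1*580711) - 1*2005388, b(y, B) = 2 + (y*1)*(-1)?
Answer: 2714760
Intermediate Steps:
b(y, B) = 2 - y (b(y, B) = 2 + y*(-1) = 2 - y)
Q = -2696385 (Q = (-110286 - 580711) - 2005388 = -690997 - 2005388 = -2696385)
x = 18375 (x = (-157 + 892)*(2 - 1*(-23)) = 735*(2 + 23) = 735*25 = 18375)
x - Q = 18375 - 1*(-2696385) = 18375 + 2696385 = 2714760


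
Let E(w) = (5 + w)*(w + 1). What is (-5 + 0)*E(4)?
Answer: -225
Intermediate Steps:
E(w) = (1 + w)*(5 + w) (E(w) = (5 + w)*(1 + w) = (1 + w)*(5 + w))
(-5 + 0)*E(4) = (-5 + 0)*(5 + 4**2 + 6*4) = -5*(5 + 16 + 24) = -5*45 = -225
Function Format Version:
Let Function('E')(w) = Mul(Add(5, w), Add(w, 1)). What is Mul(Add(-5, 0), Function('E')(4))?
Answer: -225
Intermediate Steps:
Function('E')(w) = Mul(Add(1, w), Add(5, w)) (Function('E')(w) = Mul(Add(5, w), Add(1, w)) = Mul(Add(1, w), Add(5, w)))
Mul(Add(-5, 0), Function('E')(4)) = Mul(Add(-5, 0), Add(5, Pow(4, 2), Mul(6, 4))) = Mul(-5, Add(5, 16, 24)) = Mul(-5, 45) = -225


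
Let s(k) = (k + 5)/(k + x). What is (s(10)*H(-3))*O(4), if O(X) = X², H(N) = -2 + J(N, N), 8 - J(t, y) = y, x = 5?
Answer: 144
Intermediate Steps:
J(t, y) = 8 - y
s(k) = 1 (s(k) = (k + 5)/(k + 5) = (5 + k)/(5 + k) = 1)
H(N) = 6 - N (H(N) = -2 + (8 - N) = 6 - N)
(s(10)*H(-3))*O(4) = (1*(6 - 1*(-3)))*4² = (1*(6 + 3))*16 = (1*9)*16 = 9*16 = 144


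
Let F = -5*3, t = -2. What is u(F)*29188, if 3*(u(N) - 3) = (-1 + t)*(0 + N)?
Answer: 525384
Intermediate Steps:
F = -15
u(N) = 3 - N (u(N) = 3 + ((-1 - 2)*(0 + N))/3 = 3 + (-3*N)/3 = 3 - N)
u(F)*29188 = (3 - 1*(-15))*29188 = (3 + 15)*29188 = 18*29188 = 525384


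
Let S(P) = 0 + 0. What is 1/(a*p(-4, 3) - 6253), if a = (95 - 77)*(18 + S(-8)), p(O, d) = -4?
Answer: -1/7549 ≈ -0.00013247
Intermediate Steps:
S(P) = 0
a = 324 (a = (95 - 77)*(18 + 0) = 18*18 = 324)
1/(a*p(-4, 3) - 6253) = 1/(324*(-4) - 6253) = 1/(-1296 - 6253) = 1/(-7549) = -1/7549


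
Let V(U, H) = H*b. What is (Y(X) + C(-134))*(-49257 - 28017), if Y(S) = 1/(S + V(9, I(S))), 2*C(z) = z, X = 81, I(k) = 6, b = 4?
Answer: 181181772/35 ≈ 5.1766e+6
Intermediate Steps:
C(z) = z/2
V(U, H) = 4*H (V(U, H) = H*4 = 4*H)
Y(S) = 1/(24 + S) (Y(S) = 1/(S + 4*6) = 1/(S + 24) = 1/(24 + S))
(Y(X) + C(-134))*(-49257 - 28017) = (1/(24 + 81) + (½)*(-134))*(-49257 - 28017) = (1/105 - 67)*(-77274) = -7034/105*(-77274) = 181181772/35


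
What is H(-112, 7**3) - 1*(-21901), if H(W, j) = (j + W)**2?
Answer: 75262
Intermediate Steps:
H(W, j) = (W + j)**2
H(-112, 7**3) - 1*(-21901) = (-112 + 7**3)**2 - 1*(-21901) = (-112 + 343)**2 + 21901 = 231**2 + 21901 = 53361 + 21901 = 75262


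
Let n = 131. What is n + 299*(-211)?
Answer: -62958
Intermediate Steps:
n + 299*(-211) = 131 + 299*(-211) = 131 - 63089 = -62958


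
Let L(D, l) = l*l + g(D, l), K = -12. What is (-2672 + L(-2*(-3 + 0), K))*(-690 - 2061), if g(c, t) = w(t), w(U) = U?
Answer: 6987540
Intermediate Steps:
g(c, t) = t
L(D, l) = l + l² (L(D, l) = l*l + l = l² + l = l + l²)
(-2672 + L(-2*(-3 + 0), K))*(-690 - 2061) = (-2672 - 12*(1 - 12))*(-690 - 2061) = (-2672 - 12*(-11))*(-2751) = (-2672 + 132)*(-2751) = -2540*(-2751) = 6987540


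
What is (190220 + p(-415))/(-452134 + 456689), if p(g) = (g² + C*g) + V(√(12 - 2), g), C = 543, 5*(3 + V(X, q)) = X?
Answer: 137097/4555 + √10/22775 ≈ 30.098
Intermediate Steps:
V(X, q) = -3 + X/5
p(g) = -3 + g² + 543*g + √10/5 (p(g) = (g² + 543*g) + (-3 + √(12 - 2)/5) = (g² + 543*g) + (-3 + √10/5) = -3 + g² + 543*g + √10/5)
(190220 + p(-415))/(-452134 + 456689) = (190220 + (-3 + (-415)² + 543*(-415) + √10/5))/(-452134 + 456689) = (190220 + (-3 + 172225 - 225345 + √10/5))/4555 = (190220 + (-53123 + √10/5))*(1/4555) = (137097 + √10/5)*(1/4555) = 137097/4555 + √10/22775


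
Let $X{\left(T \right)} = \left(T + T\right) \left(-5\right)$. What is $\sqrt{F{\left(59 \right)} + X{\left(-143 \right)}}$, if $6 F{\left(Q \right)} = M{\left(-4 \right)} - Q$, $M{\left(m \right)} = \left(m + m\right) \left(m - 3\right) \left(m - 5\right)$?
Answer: $\frac{\sqrt{48102}}{6} \approx 36.554$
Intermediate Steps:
$M{\left(m \right)} = 2 m \left(-5 + m\right) \left(-3 + m\right)$ ($M{\left(m \right)} = 2 m \left(-3 + m\right) \left(-5 + m\right) = 2 m \left(-5 + m\right) \left(-3 + m\right)$)
$F{\left(Q \right)} = -84 - \frac{Q}{6}$ ($F{\left(Q \right)} = \frac{2 \left(-4\right) \left(15 + \left(-4\right)^{2} - -32\right) - Q}{6} = \frac{2 \left(-4\right) \left(15 + 16 + 32\right) - Q}{6} = \frac{2 \left(-4\right) 63 - Q}{6} = \frac{-504 - Q}{6} = -84 - \frac{Q}{6}$)
$X{\left(T \right)} = - 10 T$ ($X{\left(T \right)} = 2 T \left(-5\right) = - 10 T$)
$\sqrt{F{\left(59 \right)} + X{\left(-143 \right)}} = \sqrt{\left(-84 - \frac{59}{6}\right) - -1430} = \sqrt{\left(-84 - \frac{59}{6}\right) + 1430} = \sqrt{- \frac{563}{6} + 1430} = \sqrt{\frac{8017}{6}} = \frac{\sqrt{48102}}{6}$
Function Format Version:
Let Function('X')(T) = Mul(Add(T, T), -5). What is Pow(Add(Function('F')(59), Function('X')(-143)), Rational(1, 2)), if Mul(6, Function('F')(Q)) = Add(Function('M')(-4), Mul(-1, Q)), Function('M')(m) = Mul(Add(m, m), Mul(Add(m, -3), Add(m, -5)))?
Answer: Mul(Rational(1, 6), Pow(48102, Rational(1, 2))) ≈ 36.554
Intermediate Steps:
Function('M')(m) = Mul(2, m, Add(-5, m), Add(-3, m)) (Function('M')(m) = Mul(Mul(2, m), Mul(Add(-3, m), Add(-5, m))) = Mul(Mul(2, m), Mul(Add(-5, m), Add(-3, m))) = Mul(2, m, Add(-5, m), Add(-3, m)))
Function('F')(Q) = Add(-84, Mul(Rational(-1, 6), Q)) (Function('F')(Q) = Mul(Rational(1, 6), Add(Mul(2, -4, Add(15, Pow(-4, 2), Mul(-8, -4))), Mul(-1, Q))) = Mul(Rational(1, 6), Add(Mul(2, -4, Add(15, 16, 32)), Mul(-1, Q))) = Mul(Rational(1, 6), Add(Mul(2, -4, 63), Mul(-1, Q))) = Mul(Rational(1, 6), Add(-504, Mul(-1, Q))) = Add(-84, Mul(Rational(-1, 6), Q)))
Function('X')(T) = Mul(-10, T) (Function('X')(T) = Mul(Mul(2, T), -5) = Mul(-10, T))
Pow(Add(Function('F')(59), Function('X')(-143)), Rational(1, 2)) = Pow(Add(Add(-84, Mul(Rational(-1, 6), 59)), Mul(-10, -143)), Rational(1, 2)) = Pow(Add(Add(-84, Rational(-59, 6)), 1430), Rational(1, 2)) = Pow(Add(Rational(-563, 6), 1430), Rational(1, 2)) = Pow(Rational(8017, 6), Rational(1, 2)) = Mul(Rational(1, 6), Pow(48102, Rational(1, 2)))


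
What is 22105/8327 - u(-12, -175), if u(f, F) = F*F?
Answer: -254992270/8327 ≈ -30622.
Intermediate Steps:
u(f, F) = F²
22105/8327 - u(-12, -175) = 22105/8327 - 1*(-175)² = 22105*(1/8327) - 1*30625 = 22105/8327 - 30625 = -254992270/8327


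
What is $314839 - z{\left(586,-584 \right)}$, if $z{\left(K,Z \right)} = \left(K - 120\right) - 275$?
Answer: $314648$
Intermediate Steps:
$z{\left(K,Z \right)} = -395 + K$ ($z{\left(K,Z \right)} = \left(-120 + K\right) - 275 = -395 + K$)
$314839 - z{\left(586,-584 \right)} = 314839 - \left(-395 + 586\right) = 314839 - 191 = 314648$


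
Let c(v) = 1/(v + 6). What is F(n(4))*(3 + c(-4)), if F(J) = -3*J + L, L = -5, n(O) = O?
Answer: -119/2 ≈ -59.500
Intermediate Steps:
c(v) = 1/(6 + v)
F(J) = -5 - 3*J (F(J) = -3*J - 5 = -5 - 3*J)
F(n(4))*(3 + c(-4)) = (-5 - 3*4)*(3 + 1/(6 - 4)) = (-5 - 12)*(3 + 1/2) = -17*(3 + 1/2) = -17*7/2 = -119/2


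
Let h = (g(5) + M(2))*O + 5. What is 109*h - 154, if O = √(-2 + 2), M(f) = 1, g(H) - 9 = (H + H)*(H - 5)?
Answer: 391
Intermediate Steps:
g(H) = 9 + 2*H*(-5 + H) (g(H) = 9 + (H + H)*(H - 5) = 9 + (2*H)*(-5 + H) = 9 + 2*H*(-5 + H))
O = 0 (O = √0 = 0)
h = 5 (h = ((9 - 10*5 + 2*5²) + 1)*0 + 5 = ((9 - 50 + 2*25) + 1)*0 + 5 = ((9 - 50 + 50) + 1)*0 + 5 = (9 + 1)*0 + 5 = 10*0 + 5 = 0 + 5 = 5)
109*h - 154 = 109*5 - 154 = 545 - 154 = 391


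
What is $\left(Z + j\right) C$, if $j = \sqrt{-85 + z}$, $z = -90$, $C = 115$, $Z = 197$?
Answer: $22655 + 575 i \sqrt{7} \approx 22655.0 + 1521.3 i$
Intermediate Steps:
$j = 5 i \sqrt{7}$ ($j = \sqrt{-85 - 90} = \sqrt{-175} = 5 i \sqrt{7} \approx 13.229 i$)
$\left(Z + j\right) C = \left(197 + 5 i \sqrt{7}\right) 115 = 22655 + 575 i \sqrt{7}$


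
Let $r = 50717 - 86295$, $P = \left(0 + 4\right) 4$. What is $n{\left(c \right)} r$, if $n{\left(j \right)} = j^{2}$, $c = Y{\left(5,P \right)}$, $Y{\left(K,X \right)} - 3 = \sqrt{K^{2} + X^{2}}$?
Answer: $-10317620 - 213468 \sqrt{281} \approx -1.3896 \cdot 10^{7}$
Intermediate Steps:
$P = 16$ ($P = 4 \cdot 4 = 16$)
$Y{\left(K,X \right)} = 3 + \sqrt{K^{2} + X^{2}}$
$c = 3 + \sqrt{281}$ ($c = 3 + \sqrt{5^{2} + 16^{2}} = 3 + \sqrt{25 + 256} = 3 + \sqrt{281} \approx 19.763$)
$r = -35578$ ($r = 50717 - 86295 = -35578$)
$n{\left(c \right)} r = \left(3 + \sqrt{281}\right)^{2} \left(-35578\right) = - 35578 \left(3 + \sqrt{281}\right)^{2}$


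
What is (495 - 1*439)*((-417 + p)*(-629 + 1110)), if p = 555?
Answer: 3717168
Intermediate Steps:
(495 - 1*439)*((-417 + p)*(-629 + 1110)) = (495 - 1*439)*((-417 + 555)*(-629 + 1110)) = (495 - 439)*(138*481) = 56*66378 = 3717168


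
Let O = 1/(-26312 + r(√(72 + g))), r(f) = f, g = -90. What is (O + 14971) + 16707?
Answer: 10965678039562/346160681 - 3*I*√2/692321362 ≈ 31678.0 - 6.1281e-9*I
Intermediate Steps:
O = 1/(-26312 + 3*I*√2) (O = 1/(-26312 + √(72 - 90)) = 1/(-26312 + √(-18)) = 1/(-26312 + 3*I*√2) ≈ -3.8005e-5 - 6.1e-9*I)
(O + 14971) + 16707 = ((-13156/346160681 - 3*I*√2/692321362) + 14971) + 16707 = (5182371542095/346160681 - 3*I*√2/692321362) + 16707 = 10965678039562/346160681 - 3*I*√2/692321362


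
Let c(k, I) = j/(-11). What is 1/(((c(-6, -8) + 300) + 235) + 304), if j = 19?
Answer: 11/9210 ≈ 0.0011944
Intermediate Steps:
c(k, I) = -19/11 (c(k, I) = 19/(-11) = 19*(-1/11) = -19/11)
1/(((c(-6, -8) + 300) + 235) + 304) = 1/(((-19/11 + 300) + 235) + 304) = 1/((3281/11 + 235) + 304) = 1/(5866/11 + 304) = 1/(9210/11) = 11/9210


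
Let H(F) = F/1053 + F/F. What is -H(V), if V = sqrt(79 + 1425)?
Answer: -1 - 4*sqrt(94)/1053 ≈ -1.0368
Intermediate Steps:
V = 4*sqrt(94) (V = sqrt(1504) = 4*sqrt(94) ≈ 38.781)
H(F) = 1 + F/1053 (H(F) = F*(1/1053) + 1 = F/1053 + 1 = 1 + F/1053)
-H(V) = -(1 + (4*sqrt(94))/1053) = -(1 + 4*sqrt(94)/1053) = -1 - 4*sqrt(94)/1053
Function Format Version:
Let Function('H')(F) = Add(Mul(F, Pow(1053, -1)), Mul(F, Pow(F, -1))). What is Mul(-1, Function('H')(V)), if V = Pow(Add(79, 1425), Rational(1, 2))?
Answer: Add(-1, Mul(Rational(-4, 1053), Pow(94, Rational(1, 2)))) ≈ -1.0368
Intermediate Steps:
V = Mul(4, Pow(94, Rational(1, 2))) (V = Pow(1504, Rational(1, 2)) = Mul(4, Pow(94, Rational(1, 2))) ≈ 38.781)
Function('H')(F) = Add(1, Mul(Rational(1, 1053), F)) (Function('H')(F) = Add(Mul(F, Rational(1, 1053)), 1) = Add(Mul(Rational(1, 1053), F), 1) = Add(1, Mul(Rational(1, 1053), F)))
Mul(-1, Function('H')(V)) = Mul(-1, Add(1, Mul(Rational(1, 1053), Mul(4, Pow(94, Rational(1, 2)))))) = Mul(-1, Add(1, Mul(Rational(4, 1053), Pow(94, Rational(1, 2))))) = Add(-1, Mul(Rational(-4, 1053), Pow(94, Rational(1, 2))))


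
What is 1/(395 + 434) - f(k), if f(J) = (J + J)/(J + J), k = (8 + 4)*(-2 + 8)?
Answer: -828/829 ≈ -0.99879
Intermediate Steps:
k = 72 (k = 12*6 = 72)
f(J) = 1 (f(J) = (2*J)/((2*J)) = (2*J)*(1/(2*J)) = 1)
1/(395 + 434) - f(k) = 1/(395 + 434) - 1*1 = 1/829 - 1 = -828/829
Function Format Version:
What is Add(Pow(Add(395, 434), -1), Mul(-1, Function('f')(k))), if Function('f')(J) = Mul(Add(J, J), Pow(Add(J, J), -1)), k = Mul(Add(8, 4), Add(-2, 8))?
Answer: Rational(-828, 829) ≈ -0.99879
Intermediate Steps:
k = 72 (k = Mul(12, 6) = 72)
Function('f')(J) = 1 (Function('f')(J) = Mul(Mul(2, J), Pow(Mul(2, J), -1)) = Mul(Mul(2, J), Mul(Rational(1, 2), Pow(J, -1))) = 1)
Add(Pow(Add(395, 434), -1), Mul(-1, Function('f')(k))) = Add(Pow(Add(395, 434), -1), Mul(-1, 1)) = Add(Pow(829, -1), -1) = Add(Rational(1, 829), -1) = Rational(-828, 829)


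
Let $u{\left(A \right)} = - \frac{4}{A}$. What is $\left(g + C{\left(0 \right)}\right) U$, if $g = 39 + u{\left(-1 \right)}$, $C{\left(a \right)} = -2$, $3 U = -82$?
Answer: $- \frac{3362}{3} \approx -1120.7$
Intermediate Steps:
$U = - \frac{82}{3}$ ($U = \frac{1}{3} \left(-82\right) = - \frac{82}{3} \approx -27.333$)
$g = 43$ ($g = 39 - \frac{4}{-1} = 39 - -4 = 39 + 4 = 43$)
$\left(g + C{\left(0 \right)}\right) U = \left(43 - 2\right) \left(- \frac{82}{3}\right) = 41 \left(- \frac{82}{3}\right) = - \frac{3362}{3}$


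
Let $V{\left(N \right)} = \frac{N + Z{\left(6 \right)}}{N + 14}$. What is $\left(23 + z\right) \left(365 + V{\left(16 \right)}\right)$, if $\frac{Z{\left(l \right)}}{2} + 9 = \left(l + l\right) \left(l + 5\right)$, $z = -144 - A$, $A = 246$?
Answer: $- \frac{2057402}{15} \approx -1.3716 \cdot 10^{5}$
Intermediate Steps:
$z = -390$ ($z = -144 - 246 = -390$)
$Z{\left(l \right)} = -18 + 4 l \left(5 + l\right)$ ($Z{\left(l \right)} = -18 + 2 \left(l + l\right) \left(l + 5\right) = -18 + 2 \cdot 2 l \left(5 + l\right) = -18 + 4 l \left(5 + l\right)$)
$V{\left(N \right)} = \frac{246 + N}{14 + N}$ ($V{\left(N \right)} = \frac{N + \left(-18 + 4 \cdot 6^{2} + 20 \cdot 6\right)}{N + 14} = \frac{N + \left(-18 + 4 \cdot 36 + 120\right)}{14 + N} = \frac{N + \left(-18 + 144 + 120\right)}{14 + N} = \frac{N + 246}{14 + N} = \frac{246 + N}{14 + N}$)
$\left(23 + z\right) \left(365 + V{\left(16 \right)}\right) = \left(23 - 390\right) \left(365 + \frac{246 + 16}{14 + 16}\right) = - 367 \left(365 + \frac{1}{30} \cdot 262\right) = - 367 \left(365 + \frac{131}{15}\right) = \left(-367\right) \frac{5606}{15} = - \frac{2057402}{15}$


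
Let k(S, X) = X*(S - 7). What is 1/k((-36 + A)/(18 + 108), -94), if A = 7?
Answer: 63/42817 ≈ 0.0014714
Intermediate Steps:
k(S, X) = X*(-7 + S)
1/k((-36 + A)/(18 + 108), -94) = 1/(-94*(-7 + (-36 + 7)/(18 + 108))) = 1/(-94*(-7 - 29/126)) = 1/(-94*(-911/126)) = 1/(42817/63) = 63/42817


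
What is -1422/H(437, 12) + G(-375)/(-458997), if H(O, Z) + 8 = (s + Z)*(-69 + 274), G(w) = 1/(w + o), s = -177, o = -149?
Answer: 342011550449/8137324642524 ≈ 0.042030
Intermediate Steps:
G(w) = 1/(-149 + w) (G(w) = 1/(w - 149) = 1/(-149 + w))
H(O, Z) = -36293 + 205*Z (H(O, Z) = -8 + (-177 + Z)*(-69 + 274) = -8 + (-177 + Z)*205 = -8 + (-36285 + 205*Z) = -36293 + 205*Z)
-1422/H(437, 12) + G(-375)/(-458997) = -1422/(-36293 + 205*12) + 1/(-149 - 375*(-458997)) = -1422/(-36293 + 2460) - 1/458997/(-524) = -1422/(-33833) - 1/524*(-1/458997) = -1422*(-1/33833) + 1/240514428 = 1422/33833 + 1/240514428 = 342011550449/8137324642524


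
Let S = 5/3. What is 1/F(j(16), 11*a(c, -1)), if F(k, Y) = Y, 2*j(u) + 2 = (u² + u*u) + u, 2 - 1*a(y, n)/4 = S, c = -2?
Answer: 3/44 ≈ 0.068182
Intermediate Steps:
S = 5/3 (S = 5*(⅓) = 5/3 ≈ 1.6667)
a(y, n) = 4/3 (a(y, n) = 8 - 4*5/3 = 8 - 20/3 = 4/3)
j(u) = -1 + u² + u/2 (j(u) = -1 + ((u² + u*u) + u)/2 = -1 + ((u² + u²) + u)/2 = -1 + (2*u² + u)/2 = -1 + (u + 2*u²)/2 = -1 + (u² + u/2) = -1 + u² + u/2)
1/F(j(16), 11*a(c, -1)) = 1/(11*(4/3)) = 1/(44/3) = 3/44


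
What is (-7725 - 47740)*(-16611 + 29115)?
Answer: -693534360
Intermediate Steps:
(-7725 - 47740)*(-16611 + 29115) = -55465*12504 = -693534360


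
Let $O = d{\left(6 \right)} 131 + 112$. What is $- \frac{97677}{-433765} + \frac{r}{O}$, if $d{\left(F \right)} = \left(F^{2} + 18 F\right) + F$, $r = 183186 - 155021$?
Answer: $\frac{14147284099}{8572063930} \approx 1.6504$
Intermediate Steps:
$r = 28165$
$d{\left(F \right)} = F^{2} + 19 F$
$O = 19762$ ($O = 6 \left(19 + 6\right) 131 + 112 = 6 \cdot 25 \cdot 131 + 112 = 150 \cdot 131 + 112 = 19650 + 112 = 19762$)
$- \frac{97677}{-433765} + \frac{r}{O} = - \frac{97677}{-433765} + \frac{28165}{19762} = \left(-97677\right) \left(- \frac{1}{433765}\right) + 28165 \cdot \frac{1}{19762} = \frac{97677}{433765} + \frac{28165}{19762} = \frac{14147284099}{8572063930}$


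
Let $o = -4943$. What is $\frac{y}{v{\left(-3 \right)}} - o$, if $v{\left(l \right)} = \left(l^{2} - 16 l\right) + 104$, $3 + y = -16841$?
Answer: $\frac{778979}{161} \approx 4838.4$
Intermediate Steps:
$y = -16844$ ($y = -3 - 16841 = -16844$)
$v{\left(l \right)} = 104 + l^{2} - 16 l$
$\frac{y}{v{\left(-3 \right)}} - o = - \frac{16844}{104 + \left(-3\right)^{2} - -48} - -4943 = - \frac{16844}{104 + 9 + 48} + 4943 = - \frac{16844}{161} + 4943 = \frac{778979}{161}$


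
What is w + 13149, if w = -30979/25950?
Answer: 341185571/25950 ≈ 13148.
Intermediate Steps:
w = -30979/25950 (w = -30979*1/25950 = -30979/25950 ≈ -1.1938)
w + 13149 = -30979/25950 + 13149 = 341185571/25950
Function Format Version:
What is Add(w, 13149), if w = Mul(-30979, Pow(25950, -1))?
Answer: Rational(341185571, 25950) ≈ 13148.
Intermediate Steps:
w = Rational(-30979, 25950) (w = Mul(-30979, Rational(1, 25950)) = Rational(-30979, 25950) ≈ -1.1938)
Add(w, 13149) = Add(Rational(-30979, 25950), 13149) = Rational(341185571, 25950)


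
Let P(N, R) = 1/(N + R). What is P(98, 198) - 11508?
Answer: -3406367/296 ≈ -11508.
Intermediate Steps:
P(98, 198) - 11508 = 1/(98 + 198) - 11508 = 1/296 - 11508 = -3406367/296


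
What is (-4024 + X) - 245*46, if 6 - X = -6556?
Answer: -8732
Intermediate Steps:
X = 6562 (X = 6 - 1*(-6556) = 6 + 6556 = 6562)
(-4024 + X) - 245*46 = (-4024 + 6562) - 245*46 = 2538 - 11270 = -8732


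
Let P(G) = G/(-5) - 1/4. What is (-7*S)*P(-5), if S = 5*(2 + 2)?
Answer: -105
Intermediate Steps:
P(G) = -1/4 - G/5 (P(G) = G*(-1/5) - 1*1/4 = -G/5 - 1/4 = -1/4 - G/5)
S = 20 (S = 5*4 = 20)
(-7*S)*P(-5) = (-7*20)*(-1/4 - 1/5*(-5)) = -140*(-1/4 + 1) = -140*3/4 = -105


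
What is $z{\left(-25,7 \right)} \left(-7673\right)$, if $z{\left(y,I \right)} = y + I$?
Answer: $138114$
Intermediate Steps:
$z{\left(y,I \right)} = I + y$
$z{\left(-25,7 \right)} \left(-7673\right) = \left(7 - 25\right) \left(-7673\right) = \left(-18\right) \left(-7673\right) = 138114$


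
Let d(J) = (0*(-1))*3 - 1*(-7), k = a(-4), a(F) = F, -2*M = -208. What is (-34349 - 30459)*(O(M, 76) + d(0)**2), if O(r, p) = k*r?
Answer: 23784536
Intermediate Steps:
M = 104 (M = -1/2*(-208) = 104)
k = -4
O(r, p) = -4*r
d(J) = 7 (d(J) = 0*3 + 7 = 0 + 7 = 7)
(-34349 - 30459)*(O(M, 76) + d(0)**2) = (-34349 - 30459)*(-4*104 + 7**2) = -64808*(-416 + 49) = -64808*(-367) = 23784536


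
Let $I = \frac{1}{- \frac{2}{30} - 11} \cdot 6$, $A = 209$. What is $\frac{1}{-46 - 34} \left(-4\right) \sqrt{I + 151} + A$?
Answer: $209 + \frac{\sqrt{259126}}{830} \approx 209.61$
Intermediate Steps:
$I = - \frac{45}{83}$ ($I = \frac{1}{\left(-2\right) \frac{1}{30} - 11} \cdot 6 = \frac{1}{- \frac{1}{15} - 11} \cdot 6 = \frac{1}{- \frac{166}{15}} \cdot 6 = \left(- \frac{15}{166}\right) 6 = - \frac{45}{83} \approx -0.54217$)
$\frac{1}{-46 - 34} \left(-4\right) \sqrt{I + 151} + A = \frac{1}{-46 - 34} \left(-4\right) \sqrt{- \frac{45}{83} + 151} + 209 = \frac{1}{-80} \left(-4\right) \sqrt{\frac{12488}{83}} + 209 = \left(- \frac{1}{80}\right) \left(-4\right) \frac{2 \sqrt{259126}}{83} + 209 = \frac{\frac{2}{83} \sqrt{259126}}{20} + 209 = \frac{\sqrt{259126}}{830} + 209 = 209 + \frac{\sqrt{259126}}{830}$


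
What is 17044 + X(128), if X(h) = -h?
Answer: 16916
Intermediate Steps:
17044 + X(128) = 17044 - 1*128 = 17044 - 128 = 16916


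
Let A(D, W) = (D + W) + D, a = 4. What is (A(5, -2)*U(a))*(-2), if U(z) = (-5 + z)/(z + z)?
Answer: 2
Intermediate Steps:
U(z) = (-5 + z)/(2*z) (U(z) = (-5 + z)/((2*z)) = (-5 + z)*(1/(2*z)) = (-5 + z)/(2*z))
A(D, W) = W + 2*D
(A(5, -2)*U(a))*(-2) = ((-2 + 2*5)*((½)*(-5 + 4)/4))*(-2) = ((-2 + 10)*((½)*(¼)*(-1)))*(-2) = (8*(-⅛))*(-2) = -1*(-2) = 2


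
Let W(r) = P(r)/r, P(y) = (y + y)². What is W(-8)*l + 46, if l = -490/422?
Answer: 17546/211 ≈ 83.156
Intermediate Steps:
P(y) = 4*y² (P(y) = (2*y)² = 4*y²)
W(r) = 4*r (W(r) = (4*r²)/r = 4*r)
l = -245/211 (l = -490*1/422 = -245/211 ≈ -1.1611)
W(-8)*l + 46 = (4*(-8))*(-245/211) + 46 = -32*(-245/211) + 46 = 7840/211 + 46 = 17546/211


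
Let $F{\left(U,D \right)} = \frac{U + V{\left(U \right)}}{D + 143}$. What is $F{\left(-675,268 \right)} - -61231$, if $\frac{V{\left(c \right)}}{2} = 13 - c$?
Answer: $\frac{25166642}{411} \approx 61233.0$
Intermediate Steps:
$V{\left(c \right)} = 26 - 2 c$ ($V{\left(c \right)} = 2 \left(13 - c\right) = 26 - 2 c$)
$F{\left(U,D \right)} = \frac{26 - U}{143 + D}$ ($F{\left(U,D \right)} = \frac{U - \left(-26 + 2 U\right)}{D + 143} = \frac{26 - U}{143 + D}$)
$F{\left(-675,268 \right)} - -61231 = \frac{26 - -675}{143 + 268} - -61231 = \frac{26 + 675}{411} + 61231 = \frac{1}{411} \cdot 701 + 61231 = \frac{701}{411} + 61231 = \frac{25166642}{411}$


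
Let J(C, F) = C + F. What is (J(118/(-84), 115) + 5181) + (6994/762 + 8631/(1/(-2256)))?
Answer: -103832882695/5334 ≈ -1.9466e+7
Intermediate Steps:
(J(118/(-84), 115) + 5181) + (6994/762 + 8631/(1/(-2256))) = ((118/(-84) + 115) + 5181) + (6994/762 + 8631/(1/(-2256))) = ((118*(-1/84) + 115) + 5181) + (6994*(1/762) + 8631/(-1/2256)) = ((-59/42 + 115) + 5181) + (3497/381 + 8631*(-2256)) = (4771/42 + 5181) + (3497/381 - 19471536) = 222373/42 - 7418651719/381 = -103832882695/5334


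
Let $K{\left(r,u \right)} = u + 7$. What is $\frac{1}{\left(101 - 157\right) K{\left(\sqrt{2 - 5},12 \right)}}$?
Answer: $- \frac{1}{1064} \approx -0.00093985$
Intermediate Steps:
$K{\left(r,u \right)} = 7 + u$
$\frac{1}{\left(101 - 157\right) K{\left(\sqrt{2 - 5},12 \right)}} = \frac{1}{\left(101 - 157\right) \left(7 + 12\right)} = \frac{1}{\left(-56\right) 19} = \frac{1}{-1064} = - \frac{1}{1064}$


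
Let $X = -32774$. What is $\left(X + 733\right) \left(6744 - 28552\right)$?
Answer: $698750128$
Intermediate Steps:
$\left(X + 733\right) \left(6744 - 28552\right) = \left(-32774 + 733\right) \left(6744 - 28552\right) = \left(-32041\right) \left(-21808\right) = 698750128$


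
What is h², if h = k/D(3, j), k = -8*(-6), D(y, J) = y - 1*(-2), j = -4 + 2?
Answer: 2304/25 ≈ 92.160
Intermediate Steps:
j = -2
D(y, J) = 2 + y (D(y, J) = y + 2 = 2 + y)
k = 48
h = 48/5 (h = 48/(2 + 3) = 48/5 ≈ 9.6000)
h² = (48/5)² = 2304/25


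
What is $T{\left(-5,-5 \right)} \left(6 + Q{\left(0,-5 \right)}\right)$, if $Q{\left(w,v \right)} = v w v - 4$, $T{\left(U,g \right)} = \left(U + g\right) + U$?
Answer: $-30$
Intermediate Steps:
$T{\left(U,g \right)} = g + 2 U$
$Q{\left(w,v \right)} = -4 + w v^{2}$ ($Q{\left(w,v \right)} = w v^{2} - 4 = -4 + w v^{2}$)
$T{\left(-5,-5 \right)} \left(6 + Q{\left(0,-5 \right)}\right) = \left(-5 + 2 \left(-5\right)\right) \left(6 - \left(4 + 0 \left(-5\right)^{2}\right)\right) = \left(-5 - 10\right) \left(6 + \left(-4 + 0 \cdot 25\right)\right) = - 15 \left(6 + \left(-4 + 0\right)\right) = - 15 \left(6 - 4\right) = \left(-15\right) 2 = -30$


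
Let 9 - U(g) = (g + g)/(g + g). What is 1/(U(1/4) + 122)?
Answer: 1/130 ≈ 0.0076923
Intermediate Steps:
U(g) = 8 (U(g) = 9 - (g + g)/(g + g) = 9 - 2*g/(2*g) = 9 - 2*g*1/(2*g) = 9 - 1*1 = 9 - 1 = 8)
1/(U(1/4) + 122) = 1/(8 + 122) = 1/130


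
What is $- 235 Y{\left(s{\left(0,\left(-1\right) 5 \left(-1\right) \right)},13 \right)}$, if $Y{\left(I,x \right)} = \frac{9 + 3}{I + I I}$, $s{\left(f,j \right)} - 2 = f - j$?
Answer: $-470$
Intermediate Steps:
$s{\left(f,j \right)} = 2 + f - j$ ($s{\left(f,j \right)} = 2 + \left(f - j\right) = 2 + f - j$)
$Y{\left(I,x \right)} = \frac{12}{I + I^{2}}$
$- 235 Y{\left(s{\left(0,\left(-1\right) 5 \left(-1\right) \right)},13 \right)} = - 235 \frac{12}{\left(2 + 0 - \left(-1\right) 5 \left(-1\right)\right) \left(1 + \left(2 + 0 - \left(-1\right) 5 \left(-1\right)\right)\right)} = - 235 \frac{12}{\left(2 + 0 - \left(-5\right) \left(-1\right)\right) \left(1 + \left(2 + 0 - \left(-5\right) \left(-1\right)\right)\right)} = - 235 \frac{12}{\left(2 + 0 - 5\right) \left(1 + \left(2 + 0 - 5\right)\right)} = - 235 \frac{12}{\left(-3\right) \left(1 - 3\right)} = - 235 \cdot 12 \left(- \frac{1}{3}\right) \frac{1}{-2} = - 235 \cdot 12 \left(- \frac{1}{3}\right) \left(- \frac{1}{2}\right) = \left(-235\right) 2 = -470$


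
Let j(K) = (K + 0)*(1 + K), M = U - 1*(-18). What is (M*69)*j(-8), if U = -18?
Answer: 0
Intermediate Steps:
M = 0 (M = -18 - 1*(-18) = -18 + 18 = 0)
j(K) = K*(1 + K)
(M*69)*j(-8) = (0*69)*(-8*(1 - 8)) = 0*(-8*(-7)) = 0*56 = 0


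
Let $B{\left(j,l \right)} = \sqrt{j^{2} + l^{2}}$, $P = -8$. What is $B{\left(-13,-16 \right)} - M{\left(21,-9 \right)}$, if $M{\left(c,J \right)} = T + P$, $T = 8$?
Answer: $5 \sqrt{17} \approx 20.616$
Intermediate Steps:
$M{\left(c,J \right)} = 0$ ($M{\left(c,J \right)} = 8 - 8 = 0$)
$B{\left(-13,-16 \right)} - M{\left(21,-9 \right)} = \sqrt{\left(-13\right)^{2} + \left(-16\right)^{2}} - 0 = \sqrt{169 + 256} + 0 = \sqrt{425} + 0 = 5 \sqrt{17} + 0 = 5 \sqrt{17}$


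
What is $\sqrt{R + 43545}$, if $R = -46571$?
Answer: $i \sqrt{3026} \approx 55.009 i$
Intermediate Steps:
$\sqrt{R + 43545} = \sqrt{-46571 + 43545} = \sqrt{-3026} = i \sqrt{3026}$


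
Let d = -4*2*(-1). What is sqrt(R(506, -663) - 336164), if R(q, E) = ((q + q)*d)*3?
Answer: 2*I*sqrt(77969) ≈ 558.46*I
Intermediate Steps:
d = 8 (d = -8*(-1) = 8)
R(q, E) = 48*q (R(q, E) = ((q + q)*8)*3 = ((2*q)*8)*3 = (16*q)*3 = 48*q)
sqrt(R(506, -663) - 336164) = sqrt(48*506 - 336164) = sqrt(24288 - 336164) = sqrt(-311876) = 2*I*sqrt(77969)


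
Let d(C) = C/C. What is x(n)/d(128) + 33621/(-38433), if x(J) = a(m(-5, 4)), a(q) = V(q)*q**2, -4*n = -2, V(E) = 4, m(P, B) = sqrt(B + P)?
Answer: -62451/12811 ≈ -4.8748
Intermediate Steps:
d(C) = 1
n = 1/2 (n = -1/4*(-2) = 1/2 ≈ 0.50000)
a(q) = 4*q**2
x(J) = -4 (x(J) = 4*(sqrt(4 - 5))**2 = 4*(sqrt(-1))**2 = 4*I**2 = 4*(-1) = -4)
x(n)/d(128) + 33621/(-38433) = -4/1 + 33621/(-38433) = -4*1 + 33621*(-1/38433) = -4 - 11207/12811 = -62451/12811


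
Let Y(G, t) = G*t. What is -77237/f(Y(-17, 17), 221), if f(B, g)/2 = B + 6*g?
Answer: -77237/2074 ≈ -37.241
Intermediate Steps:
f(B, g) = 2*B + 12*g (f(B, g) = 2*(B + 6*g) = 2*B + 12*g)
-77237/f(Y(-17, 17), 221) = -77237/(2*(-17*17) + 12*221) = -77237/(2*(-289) + 2652) = -77237/(-578 + 2652) = -77237/2074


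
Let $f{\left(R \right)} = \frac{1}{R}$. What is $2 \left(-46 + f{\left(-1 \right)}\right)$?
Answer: $-94$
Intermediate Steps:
$2 \left(-46 + f{\left(-1 \right)}\right) = 2 \left(-46 + \frac{1}{-1}\right) = 2 \left(-46 - 1\right) = 2 \left(-47\right) = -94$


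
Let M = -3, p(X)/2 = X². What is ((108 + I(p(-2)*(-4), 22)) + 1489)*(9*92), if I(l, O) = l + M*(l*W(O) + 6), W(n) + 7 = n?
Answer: 2473236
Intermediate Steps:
p(X) = 2*X²
W(n) = -7 + n
I(l, O) = -18 + l - 3*l*(-7 + O) (I(l, O) = l - 3*(l*(-7 + O) + 6) = l - 3*(6 + l*(-7 + O)) = l + (-18 - 3*l*(-7 + O)) = -18 + l - 3*l*(-7 + O))
((108 + I(p(-2)*(-4), 22)) + 1489)*(9*92) = ((108 + (-18 + (2*(-2)²)*(-4) - 3*(2*(-2)²)*(-4)*(-7 + 22))) + 1489)*(9*92) = ((108 + (-18 + (2*4)*(-4) - 3*(2*4)*(-4)*15)) + 1489)*828 = ((108 + (-18 + 8*(-4) - 3*8*(-4)*15)) + 1489)*828 = ((108 + (-18 - 32 - 3*(-32)*15)) + 1489)*828 = ((108 + (-18 - 32 + 1440)) + 1489)*828 = ((108 + 1390) + 1489)*828 = (1498 + 1489)*828 = 2987*828 = 2473236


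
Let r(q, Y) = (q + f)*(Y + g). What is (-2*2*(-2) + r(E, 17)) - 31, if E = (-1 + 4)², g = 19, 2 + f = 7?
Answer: 481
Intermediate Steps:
f = 5 (f = -2 + 7 = 5)
E = 9 (E = 3² = 9)
r(q, Y) = (5 + q)*(19 + Y) (r(q, Y) = (q + 5)*(Y + 19) = (5 + q)*(19 + Y))
(-2*2*(-2) + r(E, 17)) - 31 = (-2*2*(-2) + (95 + 5*17 + 19*9 + 17*9)) - 31 = (-4*(-2) + (95 + 85 + 171 + 153)) - 31 = (8 + 504) - 31 = 512 - 31 = 481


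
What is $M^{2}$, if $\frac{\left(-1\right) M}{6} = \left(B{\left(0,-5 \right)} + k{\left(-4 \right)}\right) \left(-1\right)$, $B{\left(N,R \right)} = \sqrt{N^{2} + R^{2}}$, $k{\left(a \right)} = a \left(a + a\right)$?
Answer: $49284$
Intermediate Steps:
$k{\left(a \right)} = 2 a^{2}$ ($k{\left(a \right)} = a 2 a = 2 a^{2}$)
$M = 222$ ($M = - 6 \left(\sqrt{0^{2} + \left(-5\right)^{2}} + 2 \left(-4\right)^{2}\right) \left(-1\right) = - 6 \left(\sqrt{0 + 25} + 2 \cdot 16\right) \left(-1\right) = - 6 \left(\sqrt{25} + 32\right) \left(-1\right) = - 6 \left(5 + 32\right) \left(-1\right) = - 6 \cdot 37 \left(-1\right) = \left(-6\right) \left(-37\right) = 222$)
$M^{2} = 222^{2} = 49284$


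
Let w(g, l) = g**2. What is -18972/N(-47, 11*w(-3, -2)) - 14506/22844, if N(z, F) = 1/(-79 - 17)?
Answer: 20803018411/11422 ≈ 1.8213e+6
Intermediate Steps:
N(z, F) = -1/96 (N(z, F) = 1/(-96) = -1/96)
-18972/N(-47, 11*w(-3, -2)) - 14506/22844 = -18972/(-1/96) - 14506/22844 = -18972*(-96) - 14506*1/22844 = 1821312 - 7253/11422 = 20803018411/11422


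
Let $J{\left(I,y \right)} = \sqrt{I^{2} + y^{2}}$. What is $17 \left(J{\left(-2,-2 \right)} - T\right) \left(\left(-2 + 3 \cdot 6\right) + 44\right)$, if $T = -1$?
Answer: $1020 + 2040 \sqrt{2} \approx 3905.0$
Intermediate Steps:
$17 \left(J{\left(-2,-2 \right)} - T\right) \left(\left(-2 + 3 \cdot 6\right) + 44\right) = 17 \left(\sqrt{\left(-2\right)^{2} + \left(-2\right)^{2}} - -1\right) \left(\left(-2 + 3 \cdot 6\right) + 44\right) = 17 \left(\sqrt{4 + 4} + 1\right) \left(\left(-2 + 18\right) + 44\right) = 17 \left(\sqrt{8} + 1\right) \left(16 + 44\right) = 17 \left(2 \sqrt{2} + 1\right) 60 = 17 \left(1 + 2 \sqrt{2}\right) 60 = \left(17 + 34 \sqrt{2}\right) 60 = 1020 + 2040 \sqrt{2}$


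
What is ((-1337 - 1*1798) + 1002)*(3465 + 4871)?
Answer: -17780688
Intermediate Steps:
((-1337 - 1*1798) + 1002)*(3465 + 4871) = ((-1337 - 1798) + 1002)*8336 = (-3135 + 1002)*8336 = -2133*8336 = -17780688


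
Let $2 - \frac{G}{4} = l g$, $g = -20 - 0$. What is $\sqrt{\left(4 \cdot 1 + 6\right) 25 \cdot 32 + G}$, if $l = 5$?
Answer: $2 \sqrt{2102} \approx 91.695$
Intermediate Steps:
$g = -20$ ($g = -20 + 0 = -20$)
$G = 408$ ($G = 8 - 4 \cdot 5 \left(-20\right) = 8 - -400 = 8 + 400 = 408$)
$\sqrt{\left(4 \cdot 1 + 6\right) 25 \cdot 32 + G} = \sqrt{\left(4 \cdot 1 + 6\right) 25 \cdot 32 + 408} = \sqrt{\left(4 + 6\right) 25 \cdot 32 + 408} = \sqrt{10 \cdot 25 \cdot 32 + 408} = \sqrt{250 \cdot 32 + 408} = \sqrt{8000 + 408} = \sqrt{8408} = 2 \sqrt{2102}$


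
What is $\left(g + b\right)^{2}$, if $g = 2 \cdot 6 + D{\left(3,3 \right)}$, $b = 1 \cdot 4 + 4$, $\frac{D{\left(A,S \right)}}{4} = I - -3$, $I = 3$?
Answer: $1936$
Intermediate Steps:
$D{\left(A,S \right)} = 24$ ($D{\left(A,S \right)} = 4 \left(3 - -3\right) = 4 \left(3 + 3\right) = 4 \cdot 6 = 24$)
$b = 8$ ($b = 4 + 4 = 8$)
$g = 36$ ($g = 2 \cdot 6 + 24 = 12 + 24 = 36$)
$\left(g + b\right)^{2} = \left(36 + 8\right)^{2} = 44^{2} = 1936$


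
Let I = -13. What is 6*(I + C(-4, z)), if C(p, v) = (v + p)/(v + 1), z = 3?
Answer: -159/2 ≈ -79.500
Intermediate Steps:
C(p, v) = (p + v)/(1 + v)
6*(I + C(-4, z)) = 6*(-13 + (-4 + 3)/(1 + 3)) = 6*(-13 - 1/4) = 6*(-13 + (¼)*(-1)) = 6*(-13 - ¼) = 6*(-53/4) = -159/2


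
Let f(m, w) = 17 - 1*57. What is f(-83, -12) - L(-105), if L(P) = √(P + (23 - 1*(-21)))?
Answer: -40 - I*√61 ≈ -40.0 - 7.8102*I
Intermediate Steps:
f(m, w) = -40 (f(m, w) = 17 - 57 = -40)
L(P) = √(44 + P) (L(P) = √(P + (23 + 21)) = √(P + 44) = √(44 + P))
f(-83, -12) - L(-105) = -40 - √(44 - 105) = -40 - √(-61) = -40 - I*√61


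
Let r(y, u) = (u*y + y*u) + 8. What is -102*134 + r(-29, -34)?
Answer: -11688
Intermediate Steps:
r(y, u) = 8 + 2*u*y (r(y, u) = (u*y + u*y) + 8 = 2*u*y + 8 = 8 + 2*u*y)
-102*134 + r(-29, -34) = -102*134 + (8 + 2*(-34)*(-29)) = -13668 + (8 + 1972) = -13668 + 1980 = -11688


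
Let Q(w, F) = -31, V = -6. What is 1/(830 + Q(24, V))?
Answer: 1/799 ≈ 0.0012516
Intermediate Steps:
1/(830 + Q(24, V)) = 1/(830 - 31) = 1/799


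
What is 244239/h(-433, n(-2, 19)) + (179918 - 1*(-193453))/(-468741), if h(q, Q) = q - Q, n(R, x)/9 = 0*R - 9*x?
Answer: 319529089/1452178 ≈ 220.03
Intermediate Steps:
n(R, x) = -81*x (n(R, x) = 9*(0*R - 9*x) = 9*(0 - 9*x) = 9*(-9*x) = -81*x)
244239/h(-433, n(-2, 19)) + (179918 - 1*(-193453))/(-468741) = 244239/(-433 - (-81)*19) + (179918 - 1*(-193453))/(-468741) = 244239/(-433 - 1*(-1539)) + (179918 + 193453)*(-1/468741) = 244239/(-433 + 1539) + 373371*(-1/468741) = 244239/1106 - 7321/9191 = 319529089/1452178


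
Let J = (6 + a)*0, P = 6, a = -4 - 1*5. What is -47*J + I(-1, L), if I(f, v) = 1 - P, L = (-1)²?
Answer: -5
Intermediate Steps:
a = -9 (a = -4 - 5 = -9)
L = 1
I(f, v) = -5 (I(f, v) = 1 - 1*6 = 1 - 6 = -5)
J = 0 (J = (6 - 9)*0 = -3*0 = 0)
-47*J + I(-1, L) = -47*0 - 5 = 0 - 5 = -5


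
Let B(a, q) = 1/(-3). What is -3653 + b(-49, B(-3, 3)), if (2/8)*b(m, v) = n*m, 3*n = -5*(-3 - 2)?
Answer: -15859/3 ≈ -5286.3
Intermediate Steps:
n = 25/3 (n = (-5*(-3 - 2))/3 = (-5*(-5))/3 = (1/3)*25 = 25/3 ≈ 8.3333)
B(a, q) = -1/3
b(m, v) = 100*m/3 (b(m, v) = 4*(25*m/3) = 100*m/3)
-3653 + b(-49, B(-3, 3)) = -3653 + (100/3)*(-49) = -3653 - 4900/3 = -15859/3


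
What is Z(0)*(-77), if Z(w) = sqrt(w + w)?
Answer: 0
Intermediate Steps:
Z(w) = sqrt(2)*sqrt(w) (Z(w) = sqrt(2*w) = sqrt(2)*sqrt(w))
Z(0)*(-77) = (sqrt(2)*sqrt(0))*(-77) = (sqrt(2)*0)*(-77) = 0*(-77) = 0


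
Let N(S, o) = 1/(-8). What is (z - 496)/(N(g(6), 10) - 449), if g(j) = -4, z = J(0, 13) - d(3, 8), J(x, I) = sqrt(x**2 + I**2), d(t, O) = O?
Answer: 3928/3593 ≈ 1.0932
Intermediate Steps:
J(x, I) = sqrt(I**2 + x**2)
z = 5 (z = sqrt(13**2 + 0**2) - 1*8 = sqrt(169 + 0) - 8 = sqrt(169) - 8 = 13 - 8 = 5)
N(S, o) = -1/8
(z - 496)/(N(g(6), 10) - 449) = (5 - 496)/(-1/8 - 449) = -491/(-3593/8) = -491*(-8/3593) = 3928/3593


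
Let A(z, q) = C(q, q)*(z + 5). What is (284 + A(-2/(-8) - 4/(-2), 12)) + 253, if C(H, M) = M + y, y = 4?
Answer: 653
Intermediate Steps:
C(H, M) = 4 + M (C(H, M) = M + 4 = 4 + M)
A(z, q) = (4 + q)*(5 + z) (A(z, q) = (4 + q)*(z + 5) = (4 + q)*(5 + z))
(284 + A(-2/(-8) - 4/(-2), 12)) + 253 = (284 + (4 + 12)*(5 + (-2/(-8) - 4/(-2)))) + 253 = (284 + 16*(5 + (-2*(-⅛) - 4*(-½)))) + 253 = (284 + 16*(5 + (¼ + 2))) + 253 = (284 + 16*(5 + 9/4)) + 253 = (284 + 16*(29/4)) + 253 = (284 + 116) + 253 = 400 + 253 = 653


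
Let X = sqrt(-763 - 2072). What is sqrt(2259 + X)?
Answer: 3*sqrt(251 + I*sqrt(35)) ≈ 47.532 + 0.56009*I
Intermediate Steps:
X = 9*I*sqrt(35) (X = sqrt(-2835) = 9*I*sqrt(35) ≈ 53.245*I)
sqrt(2259 + X) = sqrt(2259 + 9*I*sqrt(35))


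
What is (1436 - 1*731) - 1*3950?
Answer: -3245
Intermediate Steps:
(1436 - 1*731) - 1*3950 = (1436 - 731) - 3950 = 705 - 3950 = -3245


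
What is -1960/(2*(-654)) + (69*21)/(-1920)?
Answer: 155659/209280 ≈ 0.74378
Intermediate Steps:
-1960/(2*(-654)) + (69*21)/(-1920) = -1960/(-1308) + 1449*(-1/1920) = -1960*(-1/1308) - 483/640 = 490/327 - 483/640 = 155659/209280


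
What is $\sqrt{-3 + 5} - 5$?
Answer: $-5 + \sqrt{2} \approx -3.5858$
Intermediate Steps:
$\sqrt{-3 + 5} - 5 = \sqrt{2} - 5 = -5 + \sqrt{2}$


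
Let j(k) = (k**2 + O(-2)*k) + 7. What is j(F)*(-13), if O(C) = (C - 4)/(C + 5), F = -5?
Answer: -546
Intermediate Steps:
O(C) = (-4 + C)/(5 + C)
j(k) = 7 + k**2 - 2*k (j(k) = (k**2 + ((-4 - 2)/(5 - 2))*k) + 7 = (k**2 + (-6/3)*k) + 7 = (k**2 + ((1/3)*(-6))*k) + 7 = (k**2 - 2*k) + 7 = 7 + k**2 - 2*k)
j(F)*(-13) = (7 + (-5)**2 - 2*(-5))*(-13) = (7 + 25 + 10)*(-13) = 42*(-13) = -546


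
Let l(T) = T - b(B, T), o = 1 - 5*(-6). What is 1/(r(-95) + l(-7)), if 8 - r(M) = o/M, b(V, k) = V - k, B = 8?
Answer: -95/1299 ≈ -0.073133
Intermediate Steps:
o = 31 (o = 1 + 30 = 31)
l(T) = -8 + 2*T (l(T) = T - (8 - T) = T + (-8 + T) = -8 + 2*T)
r(M) = 8 - 31/M
1/(r(-95) + l(-7)) = 1/((8 - 31/(-95)) + (-8 + 2*(-7))) = 1/((8 - 31*(-1/95)) + (-8 - 14)) = 1/((8 + 31/95) - 22) = 1/(791/95 - 22) = 1/(-1299/95) = -95/1299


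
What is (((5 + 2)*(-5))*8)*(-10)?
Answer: 2800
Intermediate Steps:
(((5 + 2)*(-5))*8)*(-10) = ((7*(-5))*8)*(-10) = -35*8*(-10) = -280*(-10) = 2800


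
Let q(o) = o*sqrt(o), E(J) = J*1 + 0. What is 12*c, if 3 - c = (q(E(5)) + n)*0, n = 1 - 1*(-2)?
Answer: 36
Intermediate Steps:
E(J) = J (E(J) = J + 0 = J)
q(o) = o**(3/2)
n = 3 (n = 1 + 2 = 3)
c = 3 (c = 3 - (5**(3/2) + 3)*0 = 3 - (5*sqrt(5) + 3)*0 = 3 - (3 + 5*sqrt(5))*0 = 3 - 1*0 = 3 + 0 = 3)
12*c = 12*3 = 36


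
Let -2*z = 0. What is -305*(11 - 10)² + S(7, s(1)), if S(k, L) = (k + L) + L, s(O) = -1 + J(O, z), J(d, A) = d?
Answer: -298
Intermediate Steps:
z = 0 (z = -½*0 = 0)
s(O) = -1 + O
S(k, L) = k + 2*L (S(k, L) = (L + k) + L = k + 2*L)
-305*(11 - 10)² + S(7, s(1)) = -305*(11 - 10)² + (7 + 2*(-1 + 1)) = -305*1² + (7 + 2*0) = -305*1 + (7 + 0) = -305 + 7 = -298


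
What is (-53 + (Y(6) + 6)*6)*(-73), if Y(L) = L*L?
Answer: -14527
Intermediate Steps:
Y(L) = L**2
(-53 + (Y(6) + 6)*6)*(-73) = (-53 + (6**2 + 6)*6)*(-73) = (-53 + (36 + 6)*6)*(-73) = (-53 + 42*6)*(-73) = (-53 + 252)*(-73) = 199*(-73) = -14527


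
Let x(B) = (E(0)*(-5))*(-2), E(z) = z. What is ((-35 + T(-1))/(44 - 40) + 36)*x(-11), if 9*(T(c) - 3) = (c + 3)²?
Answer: 0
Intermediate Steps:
T(c) = 3 + (3 + c)²/9 (T(c) = 3 + (c + 3)²/9 = 3 + (3 + c)²/9)
x(B) = 0 (x(B) = (0*(-5))*(-2) = 0*(-2) = 0)
((-35 + T(-1))/(44 - 40) + 36)*x(-11) = ((-35 + (3 + (3 - 1)²/9))/(44 - 40) + 36)*0 = ((-35 + (3 + (⅑)*2²))/4 + 36)*0 = ((-35 + (3 + (⅑)*4))*(¼) + 36)*0 = ((-35 + (3 + 4/9))*(¼) + 36)*0 = ((-35 + 31/9)*(¼) + 36)*0 = (-284/9*¼ + 36)*0 = (-71/9 + 36)*0 = (253/9)*0 = 0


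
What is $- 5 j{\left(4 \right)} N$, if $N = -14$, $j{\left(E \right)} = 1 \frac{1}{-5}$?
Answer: $-14$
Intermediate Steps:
$j{\left(E \right)} = - \frac{1}{5}$ ($j{\left(E \right)} = 1 \left(- \frac{1}{5}\right) = - \frac{1}{5}$)
$- 5 j{\left(4 \right)} N = \left(-5\right) \left(- \frac{1}{5}\right) \left(-14\right) = 1 \left(-14\right) = -14$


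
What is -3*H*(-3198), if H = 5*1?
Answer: 47970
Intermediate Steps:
H = 5
-3*H*(-3198) = -3*5*(-3198) = -15*(-3198) = 47970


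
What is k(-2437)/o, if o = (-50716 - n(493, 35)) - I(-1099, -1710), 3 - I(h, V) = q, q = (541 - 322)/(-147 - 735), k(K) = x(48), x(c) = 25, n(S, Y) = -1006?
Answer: -1470/2923139 ≈ -0.00050288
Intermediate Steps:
k(K) = 25
q = -73/294 (q = 219/(-882) = 219*(-1/882) = -73/294 ≈ -0.24830)
I(h, V) = 955/294 (I(h, V) = 3 - 1*(-73/294) = 3 + 73/294 = 955/294)
o = -14615695/294 (o = (-50716 - 1*(-1006)) - 1*955/294 = (-50716 + 1006) - 955/294 = -49710 - 955/294 = -14615695/294 ≈ -49713.)
k(-2437)/o = 25/(-14615695/294) = 25*(-294/14615695) = -1470/2923139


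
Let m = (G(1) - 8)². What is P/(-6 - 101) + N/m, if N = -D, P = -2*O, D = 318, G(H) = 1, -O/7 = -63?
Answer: 9192/5243 ≈ 1.7532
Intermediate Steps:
O = 441 (O = -7*(-63) = 441)
m = 49 (m = (1 - 8)² = (-7)² = 49)
P = -882 (P = -2*441 = -882)
N = -318 (N = -1*318 = -318)
P/(-6 - 101) + N/m = -882/(-6 - 101) - 318/49 = -882/(-107) - 318*1/49 = -882*(-1/107) - 318/49 = 882/107 - 318/49 = 9192/5243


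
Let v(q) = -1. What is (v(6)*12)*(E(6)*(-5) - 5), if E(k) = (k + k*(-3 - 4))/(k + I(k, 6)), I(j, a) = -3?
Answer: -660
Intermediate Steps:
E(k) = -6*k/(-3 + k) (E(k) = (k + k*(-3 - 4))/(k - 3) = (k + k*(-7))/(-3 + k) = (k - 7*k)/(-3 + k) = (-6*k)/(-3 + k) = -6*k/(-3 + k))
(v(6)*12)*(E(6)*(-5) - 5) = (-1*12)*(-6*6/(-3 + 6)*(-5) - 5) = -12*(-6*6/3*(-5) - 5) = -12*(-6*6*⅓*(-5) - 5) = -12*(-12*(-5) - 5) = -12*(60 - 5) = -12*55 = -660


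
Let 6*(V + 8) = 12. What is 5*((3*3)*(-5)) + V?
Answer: -231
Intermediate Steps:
V = -6 (V = -8 + (1/6)*12 = -8 + 2 = -6)
5*((3*3)*(-5)) + V = 5*((3*3)*(-5)) - 6 = 5*(9*(-5)) - 6 = 5*(-45) - 6 = -225 - 6 = -231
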